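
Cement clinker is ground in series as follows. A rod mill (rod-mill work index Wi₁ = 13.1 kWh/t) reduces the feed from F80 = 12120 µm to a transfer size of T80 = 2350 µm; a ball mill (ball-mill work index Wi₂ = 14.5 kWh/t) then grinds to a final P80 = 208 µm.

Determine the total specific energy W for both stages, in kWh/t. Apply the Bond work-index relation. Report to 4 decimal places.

W = 8.5752 kWh/t

W_Bond = 10·Wi·(1/√P₈₀ − 1/√F₈₀)
Stage 1 (12120→2350 µm, Wi₁=13.1): W₁ = 10·13.1·(0.020628 − 0.009083) = 1.5124 kWh/t
Stage 2 (2350→208 µm, Wi₂=14.5): W₂ = 10·14.5·(0.069338 − 0.020628) = 7.0628 kWh/t
W = W₁ + W₂ = 1.5124 + 7.0628 = 8.5752 kWh/t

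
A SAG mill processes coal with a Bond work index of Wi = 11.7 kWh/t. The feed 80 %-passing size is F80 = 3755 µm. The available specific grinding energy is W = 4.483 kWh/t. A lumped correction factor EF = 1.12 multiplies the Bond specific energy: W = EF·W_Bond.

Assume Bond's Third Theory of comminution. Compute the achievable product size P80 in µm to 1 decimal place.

P80 = 391.7 µm

W_Bond = 10·Wi·(1/√P₈₀ − 1/√F₈₀)
W_Bond = W / EF = 4.483 / 1.12 = 4.0027 kWh/t
1/√P80 = 1/√F80 + W_Bond/(10·Wi)
  = 4.0027/(10·11.7) + 1/√3755 = 0.034211 + 0.016319 = 0.050530
P80 = (1/0.050530)² = 19.7902² = 391.65 µm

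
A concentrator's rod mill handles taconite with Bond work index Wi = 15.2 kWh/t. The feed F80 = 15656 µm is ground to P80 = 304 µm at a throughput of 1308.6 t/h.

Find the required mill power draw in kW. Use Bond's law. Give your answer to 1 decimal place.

Bond:  W = 10 Wi (1/√P − 1/√F)
W = 10·15.2·(1/√304 − 1/√15656) = 10·15.2·(0.049362) = 7.5030 kWh/t
P_mill = W·ṁ = 7.5030·1308.6 = 9818.4 kW

P = 9818.4 kW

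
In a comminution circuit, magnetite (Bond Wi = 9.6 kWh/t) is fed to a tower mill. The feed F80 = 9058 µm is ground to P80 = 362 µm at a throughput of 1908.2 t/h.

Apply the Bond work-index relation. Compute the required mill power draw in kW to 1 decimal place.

P = 7703.3 kW

W = 10·Wi·[P80^(−½) − F80^(−½)]
W = 10·9.6·(1/√362 − 1/√9058) = 10·9.6·(0.042052) = 4.0370 kWh/t
Mill draw = 4.0370 × 1908.2 = 7703.3 kW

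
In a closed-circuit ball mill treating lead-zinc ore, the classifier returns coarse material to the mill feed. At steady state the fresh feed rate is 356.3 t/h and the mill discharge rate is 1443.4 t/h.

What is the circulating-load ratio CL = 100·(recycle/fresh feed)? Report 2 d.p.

M = F + R at steady state, so:
R = M − F = 1443.4 − 356.3 = 1087.1 t/h
CL = 100·R/F = 100·1087.1/356.3 = 305.11 %

CL = 305.11 %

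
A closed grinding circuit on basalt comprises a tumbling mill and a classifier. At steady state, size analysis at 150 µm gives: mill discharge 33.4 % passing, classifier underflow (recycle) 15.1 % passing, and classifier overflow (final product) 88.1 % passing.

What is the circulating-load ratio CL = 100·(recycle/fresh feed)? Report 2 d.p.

Mass balance on the −150 µm fraction:
r = (o − d)/(d − u)
r = (88.1 − 33.4)/(33.4 − 15.1) = 54.7/18.3 = 2.9891
CL = 100·r = 298.91 %

CL = 298.91 %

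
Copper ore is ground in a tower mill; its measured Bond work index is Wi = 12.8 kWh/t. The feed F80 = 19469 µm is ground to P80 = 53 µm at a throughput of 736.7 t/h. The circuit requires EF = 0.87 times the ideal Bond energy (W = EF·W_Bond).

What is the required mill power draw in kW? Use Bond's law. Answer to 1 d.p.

P = 10681.0 kW

W = 10 Wi (P80^-0.5 − F80^-0.5)
W = 10·12.8·(1/√53 − 1/√19469) = 10·12.8·(0.130194) = 16.6648 kWh/t
Apply correction: 16.6648 × 0.87 = 14.4984 kWh/t
Mill draw = 14.4984 × 736.7 = 10681.0 kW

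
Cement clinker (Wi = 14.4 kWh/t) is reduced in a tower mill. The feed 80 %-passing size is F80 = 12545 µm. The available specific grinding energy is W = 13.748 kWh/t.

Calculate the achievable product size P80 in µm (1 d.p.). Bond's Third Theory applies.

W = 10·Wi·[P80^(−½) − F80^(−½)]
⇒ 1/√P80 = W/(10·Wi) + 1/√F80
  = 13.7480/(10·14.4) + 1/√12545 = 0.095472 + 0.008928 = 0.104400
P80 = (1/0.104400)² = 9.5785² = 91.75 µm

P80 = 91.7 µm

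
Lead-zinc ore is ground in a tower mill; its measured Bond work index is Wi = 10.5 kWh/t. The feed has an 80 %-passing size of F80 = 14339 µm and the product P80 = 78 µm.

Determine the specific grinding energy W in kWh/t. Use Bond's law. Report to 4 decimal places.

W = 11.0120 kWh/t

W = 10 Wi (P80^-0.5 − F80^-0.5)
1/√78 = 0.113228;  1/√14339 = 0.008351
W = 10·10.5·(0.113228 − 0.008351) = 11.0120 kWh/t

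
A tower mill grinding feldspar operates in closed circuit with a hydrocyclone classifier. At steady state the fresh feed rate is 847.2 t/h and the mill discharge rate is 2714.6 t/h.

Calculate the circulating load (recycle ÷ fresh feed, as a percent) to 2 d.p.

M = F + R at steady state, so:
R = M − F = 2714.6 − 847.2 = 1867.4 t/h
CL = 100·R/F = 100·1867.4/847.2 = 220.42 %

CL = 220.42 %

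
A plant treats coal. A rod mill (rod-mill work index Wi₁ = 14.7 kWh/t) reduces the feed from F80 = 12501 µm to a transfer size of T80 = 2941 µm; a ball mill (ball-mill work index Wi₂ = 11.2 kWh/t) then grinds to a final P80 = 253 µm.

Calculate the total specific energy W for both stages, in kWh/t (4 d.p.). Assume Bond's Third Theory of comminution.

W = 6.3720 kWh/t

W = 10 Wi (P80^-0.5 − F80^-0.5)
Stage 1 (12501→2941 µm, Wi₁=14.7): W₁ = 10·14.7·(0.018440 − 0.008944) = 1.3959 kWh/t
Stage 2 (2941→253 µm, Wi₂=11.2): W₂ = 10·11.2·(0.062869 − 0.018440) = 4.9761 kWh/t
W = W₁ + W₂ = 1.3959 + 4.9761 = 6.3720 kWh/t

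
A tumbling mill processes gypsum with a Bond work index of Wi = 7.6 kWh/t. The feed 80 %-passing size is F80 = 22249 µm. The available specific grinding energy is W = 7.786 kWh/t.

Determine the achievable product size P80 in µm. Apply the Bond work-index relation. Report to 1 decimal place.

P80 = 83.9 µm

W_Bond = 10·Wi·(1/√P₈₀ − 1/√F₈₀)
⇒ 1/√P80 = W/(10·Wi) + 1/√F80
  = 7.7860/(10·7.6) + 1/√22249 = 0.102447 + 0.006704 = 0.109152
P80 = (1/0.109152)² = 9.1616² = 83.93 µm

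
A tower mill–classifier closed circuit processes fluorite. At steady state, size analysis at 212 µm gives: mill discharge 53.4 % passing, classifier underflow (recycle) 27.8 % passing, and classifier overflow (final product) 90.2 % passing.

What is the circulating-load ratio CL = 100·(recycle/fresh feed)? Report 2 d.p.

Mass balance on the −212 µm fraction:
d + r·d = r·u + o → r(d−u) = o−d
r = (90.2 − 53.4)/(53.4 − 27.8) = 36.8/25.6 = 1.4375
CL = 100·r = 143.75 %

CL = 143.75 %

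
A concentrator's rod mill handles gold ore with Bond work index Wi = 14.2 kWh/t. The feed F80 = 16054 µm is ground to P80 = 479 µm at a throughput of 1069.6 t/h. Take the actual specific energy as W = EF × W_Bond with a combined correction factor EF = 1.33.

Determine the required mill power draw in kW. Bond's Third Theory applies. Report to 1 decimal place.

Bond: W = 10·Wi·(1/√P80 − 1/√F80)
W = 10·14.2·(1/√479 − 1/√16054) = 10·14.2·(0.037799) = 5.3674 kWh/t
W_actual = 1.33 × 5.3674 = 7.1387 kWh/t
P = W·T = 7.1387·1069.6 = 7635.5 kW

P = 7635.5 kW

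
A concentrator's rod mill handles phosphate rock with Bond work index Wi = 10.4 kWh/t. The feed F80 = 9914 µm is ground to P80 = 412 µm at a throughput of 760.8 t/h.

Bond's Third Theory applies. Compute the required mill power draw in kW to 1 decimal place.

W = 10·Wi·[P80^(−½) − F80^(−½)]
W = 10·10.4·(1/√412 − 1/√9914) = 10·10.4·(0.039223) = 4.0792 kWh/t
P_mill = W·ṁ = 4.0792·760.8 = 3103.5 kW

P = 3103.5 kW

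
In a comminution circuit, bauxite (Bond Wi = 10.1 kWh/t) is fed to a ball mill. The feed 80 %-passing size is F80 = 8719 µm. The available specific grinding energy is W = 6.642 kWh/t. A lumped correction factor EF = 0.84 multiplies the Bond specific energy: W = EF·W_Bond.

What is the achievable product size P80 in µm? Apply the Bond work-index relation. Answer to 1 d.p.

P80 = 126.3 µm

W_Bond = 10·Wi·(1/√P₈₀ − 1/√F₈₀)
W_Bond = W / EF = 6.642 / 0.84 = 7.9071 kWh/t
P80^-0.5 = F80^-0.5 + W_Bond/(10 Wi)
  = 7.9071/(10·10.1) + 1/√8719 = 0.078289 + 0.010709 = 0.088998
P80 = (1/0.088998)² = 11.2362² = 126.25 µm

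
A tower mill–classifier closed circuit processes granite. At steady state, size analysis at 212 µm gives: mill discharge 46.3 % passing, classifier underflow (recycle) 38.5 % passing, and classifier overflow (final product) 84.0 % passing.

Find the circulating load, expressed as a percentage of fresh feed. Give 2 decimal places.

Let r = R/F. Size balance at 212 µm:
d + r·d = r·u + o → r(d−u) = o−d
r = (84.0 − 46.3)/(46.3 − 38.5) = 37.7/7.8 = 4.8333
CL = 100·r = 483.33 %

CL = 483.33 %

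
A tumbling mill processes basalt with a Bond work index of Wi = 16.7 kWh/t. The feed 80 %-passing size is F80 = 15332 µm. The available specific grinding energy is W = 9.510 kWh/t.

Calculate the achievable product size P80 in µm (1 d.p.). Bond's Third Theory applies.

W = 10·Wi·[P80^(−½) − F80^(−½)]
⇒ 1/√P80 = W/(10 Wi) + 1/√F80
  = 9.5100/(10·16.7) + 1/√15332 = 0.056946 + 0.008076 = 0.065022
P80 = (1/0.065022)² = 15.3794² = 236.52 µm

P80 = 236.5 µm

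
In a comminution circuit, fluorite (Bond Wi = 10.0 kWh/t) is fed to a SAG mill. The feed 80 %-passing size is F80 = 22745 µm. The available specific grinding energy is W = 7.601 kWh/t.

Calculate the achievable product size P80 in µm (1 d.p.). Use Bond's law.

W = 10·Wi·(P80^(-½) − F80^(-½))
P80^-0.5 = F80^-0.5 + W/(10 Wi)
  = 7.6010/(10·10.0) + 1/√22745 = 0.076010 + 0.006631 = 0.082641
P80 = (1/0.082641)² = 12.1006² = 146.42 µm

P80 = 146.4 µm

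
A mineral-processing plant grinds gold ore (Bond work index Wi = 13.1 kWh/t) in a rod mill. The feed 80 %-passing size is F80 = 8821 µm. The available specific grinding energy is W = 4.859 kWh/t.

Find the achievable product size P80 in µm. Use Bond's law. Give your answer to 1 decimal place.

P80 = 438.8 µm

Bond:  W = 10 Wi (1/√P − 1/√F)
P80^-0.5 = F80^-0.5 + W/(10 Wi)
  = 4.8590/(10·13.1) + 1/√8821 = 0.037092 + 0.010647 = 0.047739
P80 = (1/0.047739)² = 20.9473² = 438.79 µm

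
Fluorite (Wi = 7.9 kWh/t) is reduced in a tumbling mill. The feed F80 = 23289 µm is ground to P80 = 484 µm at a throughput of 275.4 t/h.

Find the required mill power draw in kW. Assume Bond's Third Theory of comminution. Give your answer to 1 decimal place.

Bond: W = 10·Wi·(1/√P80 − 1/√F80)
W = 10·7.9·(1/√484 − 1/√23289) = 10·7.9·(0.038902) = 3.0732 kWh/t
Power = W × throughput = 3.0732 kWh/t × 275.4 t/h = 846.4 kW

P = 846.4 kW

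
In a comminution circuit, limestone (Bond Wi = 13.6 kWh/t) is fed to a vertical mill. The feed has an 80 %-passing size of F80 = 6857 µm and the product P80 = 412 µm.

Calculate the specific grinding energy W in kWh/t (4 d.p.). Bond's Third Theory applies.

Bond: W = 10·Wi·(1/√P80 − 1/√F80)
1/√412 = 0.049266;  1/√6857 = 0.012076
W = 10·13.6·(0.049266 − 0.012076) = 5.0579 kWh/t

W = 5.0579 kWh/t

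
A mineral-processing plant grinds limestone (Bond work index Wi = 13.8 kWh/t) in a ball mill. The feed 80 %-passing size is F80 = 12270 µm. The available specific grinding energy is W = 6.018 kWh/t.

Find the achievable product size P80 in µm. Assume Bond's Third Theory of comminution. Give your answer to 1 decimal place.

W_Bond = 10·Wi·(1/√P₈₀ − 1/√F₈₀)
1/√P80 = 1/√F80 + W/(10·Wi)
  = 6.0180/(10·13.8) + 1/√12270 = 0.043609 + 0.009028 = 0.052636
P80 = (1/0.052636)² = 18.9983² = 360.93 µm

P80 = 360.9 µm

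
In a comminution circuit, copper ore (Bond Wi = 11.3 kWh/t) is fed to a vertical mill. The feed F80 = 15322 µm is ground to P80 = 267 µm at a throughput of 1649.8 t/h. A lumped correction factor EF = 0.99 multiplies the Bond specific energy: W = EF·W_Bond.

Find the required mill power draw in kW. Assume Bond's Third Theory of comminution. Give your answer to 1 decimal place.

P = 9804.0 kW

Bond: W = 10·Wi·(1/√P80 − 1/√F80)
W = 10·11.3·(1/√267 − 1/√15322) = 10·11.3·(0.053120) = 6.0026 kWh/t
Apply correction: 6.0026 × 0.99 = 5.9426 kWh/t
P = W·T = 5.9426·1649.8 = 9804.0 kW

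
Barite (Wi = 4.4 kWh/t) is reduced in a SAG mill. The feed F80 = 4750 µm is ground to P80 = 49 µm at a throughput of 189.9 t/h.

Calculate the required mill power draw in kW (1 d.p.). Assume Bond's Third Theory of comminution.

W = 10 Wi (P80^-0.5 − F80^-0.5)
W = 10·4.4·(1/√49 − 1/√4750) = 10·4.4·(0.128348) = 5.6473 kWh/t
P_mill = W·ṁ = 5.6473·189.9 = 1072.4 kW

P = 1072.4 kW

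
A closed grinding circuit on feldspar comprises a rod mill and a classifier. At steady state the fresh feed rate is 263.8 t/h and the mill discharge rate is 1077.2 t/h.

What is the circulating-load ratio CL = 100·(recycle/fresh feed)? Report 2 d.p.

Mill node: discharge = fresh + recycle.
R = M − F = 1077.2 − 263.8 = 813.4 t/h
CL = 100·R/F = 100·813.4/263.8 = 308.34 %

CL = 308.34 %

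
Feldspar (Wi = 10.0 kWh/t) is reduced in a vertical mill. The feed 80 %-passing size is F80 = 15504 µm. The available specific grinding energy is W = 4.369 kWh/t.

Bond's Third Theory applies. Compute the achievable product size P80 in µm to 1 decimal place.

W = 10 Wi (1/√P80 − 1/√F80)  [Bond]
P80^(−½) = W/(10 Wi) + F80^(−½)
  = 4.3690/(10·10.0) + 1/√15504 = 0.043690 + 0.008031 = 0.051721
P80 = (1/0.051721)² = 19.3344² = 373.82 µm

P80 = 373.8 µm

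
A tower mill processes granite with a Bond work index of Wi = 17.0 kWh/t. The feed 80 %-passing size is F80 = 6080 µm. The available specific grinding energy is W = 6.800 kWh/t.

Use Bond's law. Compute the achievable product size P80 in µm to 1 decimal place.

P80 = 358.4 µm

W = 10·Wi·(P80^(-½) − F80^(-½))
⇒ 1/√P80 = W/(10 Wi) + 1/√F80
  = 6.8000/(10·17.0) + 1/√6080 = 0.040000 + 0.012825 = 0.052825
P80 = (1/0.052825)² = 18.9305² = 358.36 µm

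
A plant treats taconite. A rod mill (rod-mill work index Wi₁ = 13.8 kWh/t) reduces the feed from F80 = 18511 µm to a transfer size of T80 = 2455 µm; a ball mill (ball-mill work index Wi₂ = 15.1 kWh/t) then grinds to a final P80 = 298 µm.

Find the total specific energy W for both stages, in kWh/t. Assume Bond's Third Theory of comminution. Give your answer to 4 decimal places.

W = 7.4705 kWh/t

W = 10·Wi·[P80^(−½) − F80^(−½)]
Stage 1 (18511→2455 µm, Wi₁=13.8): W₁ = 10·13.8·(0.020182 − 0.007350) = 1.7709 kWh/t
Stage 2 (2455→298 µm, Wi₂=15.1): W₂ = 10·15.1·(0.057928 − 0.020182) = 5.6996 kWh/t
W = W₁ + W₂ = 1.7709 + 5.6996 = 7.4705 kWh/t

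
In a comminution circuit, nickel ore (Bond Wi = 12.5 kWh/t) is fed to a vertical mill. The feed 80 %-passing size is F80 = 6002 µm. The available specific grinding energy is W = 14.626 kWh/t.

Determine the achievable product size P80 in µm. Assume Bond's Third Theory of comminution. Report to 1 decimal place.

W = 10 Wi (P80^-0.5 − F80^-0.5)
P80^(−½) = W/(10 Wi) + F80^(−½)
  = 14.6260/(10·12.5) + 1/√6002 = 0.117008 + 0.012908 = 0.129916
P80 = (1/0.129916)² = 7.6973² = 59.25 µm

P80 = 59.2 µm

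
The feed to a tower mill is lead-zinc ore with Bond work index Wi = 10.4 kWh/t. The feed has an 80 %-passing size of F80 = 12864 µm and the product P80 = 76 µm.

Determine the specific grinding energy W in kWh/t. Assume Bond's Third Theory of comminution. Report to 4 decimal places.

W = 10 Wi (1/√P80 − 1/√F80)  [Bond]
1/√76 = 0.114708;  1/√12864 = 0.008817
W = 10·10.4·(0.114708 − 0.008817) = 11.0127 kWh/t

W = 11.0127 kWh/t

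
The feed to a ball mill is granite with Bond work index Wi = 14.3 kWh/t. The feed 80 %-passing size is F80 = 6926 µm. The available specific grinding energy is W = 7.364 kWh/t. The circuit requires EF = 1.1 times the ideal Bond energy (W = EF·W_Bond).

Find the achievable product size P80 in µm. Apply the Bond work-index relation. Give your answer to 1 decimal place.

P80 = 288.9 µm

W_Bond = 10·Wi·(1/√P₈₀ − 1/√F₈₀)
W_Bond = W / EF = 7.364 / 1.1 = 6.6945 kWh/t
P80^-0.5 = F80^-0.5 + W_Bond/(10 Wi)
  = 6.6945/(10·14.3) + 1/√6926 = 0.046815 + 0.012016 = 0.058831
P80 = (1/0.058831)² = 16.9978² = 288.93 µm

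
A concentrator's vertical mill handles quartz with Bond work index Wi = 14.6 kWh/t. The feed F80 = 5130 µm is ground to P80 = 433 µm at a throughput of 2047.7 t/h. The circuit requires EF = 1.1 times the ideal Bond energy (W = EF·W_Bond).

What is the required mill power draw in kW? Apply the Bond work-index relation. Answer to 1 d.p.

W = 10 Wi / √P80 − 10 Wi / √F80
W = 10·14.6·(1/√433 − 1/√5130) = 10·14.6·(0.034095) = 4.9779 kWh/t
With EF = 1.1: W = 4.9779·1.1 = 5.4757 kWh/t
Mill draw = 5.4757 × 2047.7 = 11212.5 kW

P = 11212.5 kW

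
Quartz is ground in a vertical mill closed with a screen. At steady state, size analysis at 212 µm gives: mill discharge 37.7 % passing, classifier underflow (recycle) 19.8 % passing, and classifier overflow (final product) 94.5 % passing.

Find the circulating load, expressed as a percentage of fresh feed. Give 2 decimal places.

Classifier node, passing 212 µm:
(1+r)·d = r·u + o ⇒ r = (o−d)/(d−u)
r = (94.5 − 37.7)/(37.7 − 19.8) = 56.8/17.9 = 3.1732
CL = 100·r = 317.32 %

CL = 317.32 %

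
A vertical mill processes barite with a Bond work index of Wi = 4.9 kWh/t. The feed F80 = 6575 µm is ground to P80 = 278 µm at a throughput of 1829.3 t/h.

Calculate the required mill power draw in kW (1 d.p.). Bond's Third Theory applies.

W = 10 Wi (P80^-0.5 − F80^-0.5)
W = 10·4.9·(1/√278 − 1/√6575) = 10·4.9·(0.047643) = 2.3345 kWh/t
P_mill = W·ṁ = 2.3345·1829.3 = 4270.6 kW

P = 4270.6 kW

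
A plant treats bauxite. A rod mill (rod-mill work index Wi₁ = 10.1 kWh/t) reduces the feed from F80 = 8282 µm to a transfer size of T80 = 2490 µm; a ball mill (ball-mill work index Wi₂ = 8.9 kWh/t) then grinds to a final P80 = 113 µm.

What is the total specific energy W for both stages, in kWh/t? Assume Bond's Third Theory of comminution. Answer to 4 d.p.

W_Bond = 10·Wi·(1/√P₈₀ − 1/√F₈₀)
Stage 1 (8282→2490 µm, Wi₁=10.1): W₁ = 10·10.1·(0.020040 − 0.010988) = 0.9142 kWh/t
Stage 2 (2490→113 µm, Wi₂=8.9): W₂ = 10·8.9·(0.094072 − 0.020040) = 6.5888 kWh/t
W = W₁ + W₂ = 0.9142 + 6.5888 = 7.5031 kWh/t

W = 7.5031 kWh/t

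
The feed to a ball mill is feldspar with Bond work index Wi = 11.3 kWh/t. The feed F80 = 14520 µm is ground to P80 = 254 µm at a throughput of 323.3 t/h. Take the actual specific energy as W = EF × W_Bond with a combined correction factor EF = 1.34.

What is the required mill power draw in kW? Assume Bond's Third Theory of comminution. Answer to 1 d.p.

W = 10 Wi (P80^-0.5 − F80^-0.5)
W = 10·11.3·(1/√254 − 1/√14520) = 10·11.3·(0.054447) = 6.1525 kWh/t
Corrected W = EF·W_Bond = 1.34·6.1525 = 8.2443 kWh/t
P_mill = W·ṁ = 8.2443·323.3 = 2665.4 kW

P = 2665.4 kW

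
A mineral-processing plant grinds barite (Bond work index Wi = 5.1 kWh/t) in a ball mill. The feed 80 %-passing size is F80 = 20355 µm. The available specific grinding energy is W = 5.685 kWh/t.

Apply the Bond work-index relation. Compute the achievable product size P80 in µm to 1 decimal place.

P80 = 71.2 µm

Bond:  W = 10 Wi (1/√P − 1/√F)
⇒ 1/√P80 = W/(10 Wi) + 1/√F80
  = 5.6850/(10·5.1) + 1/√20355 = 0.111471 + 0.007009 = 0.118480
P80 = (1/0.118480)² = 8.4403² = 71.24 µm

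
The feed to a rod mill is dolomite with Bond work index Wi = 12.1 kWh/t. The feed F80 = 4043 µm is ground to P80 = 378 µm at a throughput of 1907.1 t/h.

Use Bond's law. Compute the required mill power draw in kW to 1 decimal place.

W = 10 Wi / √P80 − 10 Wi / √F80
W = 10·12.1·(1/√378 − 1/√4043) = 10·12.1·(0.035707) = 4.3206 kWh/t
P_mill = W·ṁ = 4.3206·1907.1 = 8239.8 kW

P = 8239.8 kW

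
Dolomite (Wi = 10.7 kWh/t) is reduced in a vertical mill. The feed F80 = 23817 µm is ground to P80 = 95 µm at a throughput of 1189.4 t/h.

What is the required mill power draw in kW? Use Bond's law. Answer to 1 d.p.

P = 12232.5 kW

Bond:  W = 10 Wi (1/√P − 1/√F)
W = 10·10.7·(1/√95 − 1/√23817) = 10·10.7·(0.096118) = 10.2846 kWh/t
P = W·T = 10.2846·1189.4 = 12232.5 kW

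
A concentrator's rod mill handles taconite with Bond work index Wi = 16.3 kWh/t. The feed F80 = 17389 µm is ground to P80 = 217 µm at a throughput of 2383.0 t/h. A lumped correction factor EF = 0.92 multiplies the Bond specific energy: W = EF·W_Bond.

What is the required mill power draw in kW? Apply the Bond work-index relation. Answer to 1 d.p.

W = 10 Wi (1/√P80 − 1/√F80)  [Bond]
W = 10·16.3·(1/√217 − 1/√17389) = 10·16.3·(0.060301) = 9.8291 kWh/t
Apply correction: 9.8291 × 0.92 = 9.0427 kWh/t
P_mill = W·ṁ = 9.0427·2383.0 = 21548.9 kW

P = 21548.9 kW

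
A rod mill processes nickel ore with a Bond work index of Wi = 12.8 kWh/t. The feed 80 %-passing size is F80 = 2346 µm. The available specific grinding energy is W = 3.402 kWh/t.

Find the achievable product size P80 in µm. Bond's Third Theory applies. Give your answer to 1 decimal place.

W = 10·Wi·[P80^(−½) − F80^(−½)]
P80^(−½) = W/(10 Wi) + F80^(−½)
  = 3.4020/(10·12.8) + 1/√2346 = 0.026578 + 0.020646 = 0.047224
P80 = (1/0.047224)² = 21.1756² = 448.41 µm

P80 = 448.4 µm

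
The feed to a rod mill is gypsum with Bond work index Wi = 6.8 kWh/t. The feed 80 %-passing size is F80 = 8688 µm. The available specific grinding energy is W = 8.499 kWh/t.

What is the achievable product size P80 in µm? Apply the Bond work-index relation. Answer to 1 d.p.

W = 10 Wi / √P80 − 10 Wi / √F80
⇒ 1/√P80 = W/(10·Wi) + 1/√F80
  = 8.4990/(10·6.8) + 1/√8688 = 0.124985 + 0.010729 = 0.135714
P80 = (1/0.135714)² = 7.3684² = 54.29 µm

P80 = 54.3 µm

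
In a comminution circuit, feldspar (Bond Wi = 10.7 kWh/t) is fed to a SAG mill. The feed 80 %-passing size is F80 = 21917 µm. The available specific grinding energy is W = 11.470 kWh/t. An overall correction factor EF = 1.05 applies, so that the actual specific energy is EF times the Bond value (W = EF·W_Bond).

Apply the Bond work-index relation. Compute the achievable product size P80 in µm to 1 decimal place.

Bond: W = 10·Wi·(1/√P80 − 1/√F80)
W_Bond = W / EF = 11.470 / 1.05 = 10.9238 kWh/t
⇒ 1/√P80 = W_Bond/(10 Wi) + 1/√F80
  = 10.9238/(10·10.7) + 1/√21917 = 0.102092 + 0.006755 = 0.108846
P80 = (1/0.108846)² = 9.1873² = 84.41 µm

P80 = 84.4 µm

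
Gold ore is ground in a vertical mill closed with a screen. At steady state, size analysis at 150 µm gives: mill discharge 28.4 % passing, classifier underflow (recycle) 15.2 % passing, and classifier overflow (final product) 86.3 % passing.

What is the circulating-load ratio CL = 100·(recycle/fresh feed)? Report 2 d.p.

CL = 438.64 %

Mass balance on the −150 µm fraction:
(1+r)·d = r·u + o ⇒ r = (o−d)/(d−u)
r = (86.3 − 28.4)/(28.4 − 15.2) = 57.9/13.2 = 4.3864
CL = 100·r = 438.64 %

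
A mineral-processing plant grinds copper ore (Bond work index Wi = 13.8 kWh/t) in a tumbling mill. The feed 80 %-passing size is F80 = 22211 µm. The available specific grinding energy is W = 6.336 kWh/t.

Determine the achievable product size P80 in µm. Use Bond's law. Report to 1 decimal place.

W_Bond = 10·Wi·(1/√P₈₀ − 1/√F₈₀)
1/√P80 = 1/√F80 + W/(10·Wi)
  = 6.3360/(10·13.8) + 1/√22211 = 0.045913 + 0.006710 = 0.052623
P80 = (1/0.052623)² = 19.0031² = 361.12 µm

P80 = 361.1 µm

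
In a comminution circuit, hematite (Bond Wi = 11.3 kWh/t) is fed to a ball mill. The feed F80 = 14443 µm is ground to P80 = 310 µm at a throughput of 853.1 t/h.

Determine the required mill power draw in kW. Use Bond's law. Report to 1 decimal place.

W = 10 Wi (P80^-0.5 − F80^-0.5)
W = 10·11.3·(1/√310 − 1/√14443) = 10·11.3·(0.048475) = 5.4777 kWh/t
Power = W × throughput = 5.4777 kWh/t × 853.1 t/h = 4673.0 kW

P = 4673.0 kW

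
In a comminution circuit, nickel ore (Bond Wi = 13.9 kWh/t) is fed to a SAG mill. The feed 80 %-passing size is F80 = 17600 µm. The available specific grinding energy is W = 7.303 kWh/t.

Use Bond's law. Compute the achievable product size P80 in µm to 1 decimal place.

P80 = 277.1 µm

W_Bond = 10·Wi·(1/√P₈₀ − 1/√F₈₀)
⇒ 1/√P80 = W/(10·Wi) + 1/√F80
  = 7.3030/(10·13.9) + 1/√17600 = 0.052540 + 0.007538 = 0.060077
P80 = (1/0.060077)² = 16.6452² = 277.06 µm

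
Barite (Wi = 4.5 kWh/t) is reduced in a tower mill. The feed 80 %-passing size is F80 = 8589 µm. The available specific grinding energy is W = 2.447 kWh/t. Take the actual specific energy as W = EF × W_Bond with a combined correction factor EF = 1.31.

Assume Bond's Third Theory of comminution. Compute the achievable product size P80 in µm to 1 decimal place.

P80 = 365.6 µm

W = 10 Wi / √P80 − 10 Wi / √F80
W_Bond = W / EF = 2.447 / 1.31 = 1.8679 kWh/t
P80^-0.5 = F80^-0.5 + W_Bond/(10 Wi)
  = 1.8679/(10·4.5) + 1/√8589 = 0.041510 + 0.010790 = 0.052300
P80 = (1/0.052300)² = 19.1205² = 365.59 µm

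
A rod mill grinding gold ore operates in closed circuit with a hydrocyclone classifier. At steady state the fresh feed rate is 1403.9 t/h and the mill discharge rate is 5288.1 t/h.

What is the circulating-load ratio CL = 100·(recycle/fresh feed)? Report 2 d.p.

M = F + R at steady state, so:
R = M − F = 5288.1 − 1403.9 = 3884.2 t/h
CL = 100·R/F = 100·3884.2/1403.9 = 276.67 %

CL = 276.67 %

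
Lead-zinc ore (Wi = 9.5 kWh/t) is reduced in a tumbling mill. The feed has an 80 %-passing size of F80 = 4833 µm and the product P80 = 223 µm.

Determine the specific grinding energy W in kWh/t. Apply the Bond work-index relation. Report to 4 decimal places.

W = 10 Wi (P80^-0.5 − F80^-0.5)
1/√223 = 0.066965;  1/√4833 = 0.014384
W = 10·9.5·(0.066965 − 0.014384) = 4.9952 kWh/t

W = 4.9952 kWh/t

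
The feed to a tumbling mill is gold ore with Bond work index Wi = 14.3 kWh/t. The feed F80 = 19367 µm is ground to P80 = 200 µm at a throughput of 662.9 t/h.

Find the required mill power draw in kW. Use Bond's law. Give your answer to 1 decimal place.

Bond: W = 10·Wi·(1/√P80 − 1/√F80)
W = 10·14.3·(1/√200 − 1/√19367) = 10·14.3·(0.063525) = 9.0841 kWh/t
P_mill = W·ṁ = 9.0841·662.9 = 6021.8 kW

P = 6021.8 kW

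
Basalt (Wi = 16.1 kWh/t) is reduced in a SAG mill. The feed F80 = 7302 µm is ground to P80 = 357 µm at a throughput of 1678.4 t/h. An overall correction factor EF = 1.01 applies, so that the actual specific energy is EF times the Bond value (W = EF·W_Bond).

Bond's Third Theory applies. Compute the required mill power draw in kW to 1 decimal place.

W = 10 Wi / √P80 − 10 Wi / √F80
W = 10·16.1·(1/√357 − 1/√7302) = 10·16.1·(0.041223) = 6.6369 kWh/t
W_actual = 1.01 × 6.6369 = 6.7033 kWh/t
Mill draw = 6.7033 × 1678.4 = 11250.8 kW

P = 11250.8 kW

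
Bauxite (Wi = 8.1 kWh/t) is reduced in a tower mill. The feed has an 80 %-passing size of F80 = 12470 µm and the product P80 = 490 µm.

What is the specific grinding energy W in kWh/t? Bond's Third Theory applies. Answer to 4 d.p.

W = 10 Wi (P80^-0.5 − F80^-0.5)
1/√490 = 0.045175;  1/√12470 = 0.008955
W = 10·8.1·(0.045175 − 0.008955) = 2.9339 kWh/t

W = 2.9339 kWh/t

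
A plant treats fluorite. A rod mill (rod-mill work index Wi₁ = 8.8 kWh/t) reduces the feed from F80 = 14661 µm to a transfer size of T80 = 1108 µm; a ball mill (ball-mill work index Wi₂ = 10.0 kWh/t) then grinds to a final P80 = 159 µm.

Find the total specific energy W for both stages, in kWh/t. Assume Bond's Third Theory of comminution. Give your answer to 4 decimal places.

W = 10 Wi (P80^-0.5 − F80^-0.5)
Stage 1 (14661→1108 µm, Wi₁=8.8): W₁ = 10·8.8·(0.030042 − 0.008259) = 1.9169 kWh/t
Stage 2 (1108→159 µm, Wi₂=10.0): W₂ = 10·10.0·(0.079305 − 0.030042) = 4.9263 kWh/t
W = W₁ + W₂ = 1.9169 + 4.9263 = 6.8432 kWh/t

W = 6.8432 kWh/t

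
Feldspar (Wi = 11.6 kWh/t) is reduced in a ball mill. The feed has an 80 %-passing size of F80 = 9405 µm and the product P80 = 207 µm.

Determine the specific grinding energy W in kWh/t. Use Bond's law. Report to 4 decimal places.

W = 10·Wi·(P80^(-½) − F80^(-½))
1/√207 = 0.069505;  1/√9405 = 0.010311
W = 10·11.6·(0.069505 − 0.010311) = 6.8664 kWh/t

W = 6.8664 kWh/t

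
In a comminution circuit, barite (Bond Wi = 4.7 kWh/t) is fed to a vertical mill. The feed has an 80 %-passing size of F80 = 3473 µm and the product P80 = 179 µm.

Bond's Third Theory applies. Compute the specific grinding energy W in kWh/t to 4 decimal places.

Bond:  W = 10 Wi (1/√P − 1/√F)
1/√179 = 0.074744;  1/√3473 = 0.016969
W = 10·4.7·(0.074744 − 0.016969) = 2.7154 kWh/t

W = 2.7154 kWh/t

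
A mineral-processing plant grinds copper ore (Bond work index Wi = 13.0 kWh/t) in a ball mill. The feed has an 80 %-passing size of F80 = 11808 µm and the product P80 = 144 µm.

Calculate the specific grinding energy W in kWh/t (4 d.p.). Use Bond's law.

W = 9.6370 kWh/t

W = 10 Wi / √P80 − 10 Wi / √F80
1/√144 = 0.083333;  1/√11808 = 0.009203
W = 10·13.0·(0.083333 − 0.009203) = 9.6370 kWh/t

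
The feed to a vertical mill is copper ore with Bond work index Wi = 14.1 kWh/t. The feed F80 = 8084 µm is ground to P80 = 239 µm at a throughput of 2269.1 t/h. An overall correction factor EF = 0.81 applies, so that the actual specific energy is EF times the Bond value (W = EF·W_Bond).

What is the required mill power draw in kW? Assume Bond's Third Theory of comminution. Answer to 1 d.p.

P = 13880.9 kW

W = 10·Wi·(P80^(-½) − F80^(-½))
W = 10·14.1·(1/√239 − 1/√8084) = 10·14.1·(0.053563) = 7.5523 kWh/t
Corrected W = EF·W_Bond = 0.81·7.5523 = 6.1174 kWh/t
Power = W × throughput = 6.1174 kWh/t × 2269.1 t/h = 13880.9 kW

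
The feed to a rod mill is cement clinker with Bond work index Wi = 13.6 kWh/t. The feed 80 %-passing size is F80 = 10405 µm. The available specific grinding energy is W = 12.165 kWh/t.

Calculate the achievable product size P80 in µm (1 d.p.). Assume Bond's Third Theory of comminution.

W_Bond = 10·Wi·(1/√P₈₀ − 1/√F₈₀)
⇒ 1/√P80 = W/(10 Wi) + 1/√F80
  = 12.1650/(10·13.6) + 1/√10405 = 0.089449 + 0.009803 = 0.099252
P80 = (1/0.099252)² = 10.0754² = 101.51 µm

P80 = 101.5 µm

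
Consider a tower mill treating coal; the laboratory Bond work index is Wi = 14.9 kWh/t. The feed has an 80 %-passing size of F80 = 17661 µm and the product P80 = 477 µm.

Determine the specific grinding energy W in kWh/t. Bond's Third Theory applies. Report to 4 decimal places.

W = 5.7011 kWh/t

W = 10 Wi (1/√P80 − 1/√F80)  [Bond]
1/√477 = 0.045787;  1/√17661 = 0.007525
W = 10·14.9·(0.045787 − 0.007525) = 5.7011 kWh/t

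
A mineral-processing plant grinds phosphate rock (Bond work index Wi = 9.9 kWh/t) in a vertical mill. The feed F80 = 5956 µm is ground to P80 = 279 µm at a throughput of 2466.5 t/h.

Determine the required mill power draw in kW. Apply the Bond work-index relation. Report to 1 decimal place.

P = 11454.9 kW

Bond: W = 10·Wi·(1/√P80 − 1/√F80)
W = 10·9.9·(1/√279 − 1/√5956) = 10·9.9·(0.046911) = 4.6442 kWh/t
P_mill = W·ṁ = 4.6442·2466.5 = 11454.9 kW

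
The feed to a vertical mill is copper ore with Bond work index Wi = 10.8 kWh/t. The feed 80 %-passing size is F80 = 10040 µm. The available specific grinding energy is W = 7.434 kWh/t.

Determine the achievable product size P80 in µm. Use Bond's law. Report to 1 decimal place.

W = 10·Wi·(P80^(-½) − F80^(-½))
1/√P80 = 1/√F80 + W/(10·Wi)
  = 7.4340/(10·10.8) + 1/√10040 = 0.068833 + 0.009980 = 0.078813
P80 = (1/0.078813)² = 12.6882² = 160.99 µm

P80 = 161.0 µm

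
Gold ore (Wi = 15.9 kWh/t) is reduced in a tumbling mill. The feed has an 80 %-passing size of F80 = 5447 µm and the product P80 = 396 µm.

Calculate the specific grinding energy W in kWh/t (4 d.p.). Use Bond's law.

W = 10 Wi (P80^-0.5 − F80^-0.5)
1/√396 = 0.050252;  1/√5447 = 0.013549
W = 10·15.9·(0.050252 − 0.013549) = 5.8357 kWh/t

W = 5.8357 kWh/t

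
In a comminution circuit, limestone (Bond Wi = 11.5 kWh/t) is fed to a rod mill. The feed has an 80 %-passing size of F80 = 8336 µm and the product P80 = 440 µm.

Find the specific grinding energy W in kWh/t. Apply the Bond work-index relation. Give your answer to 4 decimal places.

W = 4.2228 kWh/t

W = 10·Wi·(P80^(-½) − F80^(-½))
1/√440 = 0.047673;  1/√8336 = 0.010953
W = 10·11.5·(0.047673 − 0.010953) = 4.2228 kWh/t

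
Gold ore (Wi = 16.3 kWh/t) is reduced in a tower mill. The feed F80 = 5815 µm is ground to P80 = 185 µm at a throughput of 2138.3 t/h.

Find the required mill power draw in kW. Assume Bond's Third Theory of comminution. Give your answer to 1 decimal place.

W = 10 Wi / √P80 − 10 Wi / √F80
W = 10·16.3·(1/√185 − 1/√5815) = 10·16.3·(0.060408) = 9.8465 kWh/t
P = W·T = 9.8465·2138.3 = 21054.7 kW

P = 21054.7 kW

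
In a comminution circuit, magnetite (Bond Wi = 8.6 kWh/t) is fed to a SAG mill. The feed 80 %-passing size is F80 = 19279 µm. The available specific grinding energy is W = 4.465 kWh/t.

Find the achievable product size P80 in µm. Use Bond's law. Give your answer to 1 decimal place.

W = 10 Wi (1/√P80 − 1/√F80)  [Bond]
⇒ 1/√P80 = W/(10·Wi) + 1/√F80
  = 4.4650/(10·8.6) + 1/√19279 = 0.051919 + 0.007202 = 0.059121
P80 = (1/0.059121)² = 16.9146² = 286.10 µm

P80 = 286.1 µm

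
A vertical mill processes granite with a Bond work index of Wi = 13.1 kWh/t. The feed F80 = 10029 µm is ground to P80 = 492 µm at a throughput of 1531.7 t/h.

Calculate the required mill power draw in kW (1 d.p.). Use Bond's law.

P = 7042.5 kW

W = 10 Wi / √P80 − 10 Wi / √F80
W = 10·13.1·(1/√492 − 1/√10029) = 10·13.1·(0.035098) = 4.5978 kWh/t
Mill draw = 4.5978 × 1531.7 = 7042.5 kW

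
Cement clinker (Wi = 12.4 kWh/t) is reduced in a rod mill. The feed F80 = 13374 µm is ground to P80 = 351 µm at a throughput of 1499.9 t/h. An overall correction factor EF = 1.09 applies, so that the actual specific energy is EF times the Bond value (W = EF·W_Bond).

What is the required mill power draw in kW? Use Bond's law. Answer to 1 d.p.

P = 9067.7 kW

Bond: W = 10·Wi·(1/√P80 − 1/√F80)
W = 10·12.4·(1/√351 − 1/√13374) = 10·12.4·(0.044729) = 5.5464 kWh/t
Apply correction: 5.5464 × 1.09 = 6.0456 kWh/t
Power = W × throughput = 6.0456 kWh/t × 1499.9 t/h = 9067.7 kW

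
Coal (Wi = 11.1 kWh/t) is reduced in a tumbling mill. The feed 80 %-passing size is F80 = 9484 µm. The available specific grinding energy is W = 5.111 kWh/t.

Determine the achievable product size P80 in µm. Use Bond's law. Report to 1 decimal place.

P80 = 315.3 µm

W = 10·Wi·(P80^(-½) − F80^(-½))
P80^-0.5 = F80^-0.5 + W/(10 Wi)
  = 5.1110/(10·11.1) + 1/√9484 = 0.046045 + 0.010268 = 0.056313
P80 = (1/0.056313)² = 17.7577² = 315.34 µm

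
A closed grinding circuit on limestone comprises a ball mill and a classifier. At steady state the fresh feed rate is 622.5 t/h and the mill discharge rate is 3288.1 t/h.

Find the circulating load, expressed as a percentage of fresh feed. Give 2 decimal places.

CL = 428.21 %

M = F + R at steady state, so:
R = M − F = 3288.1 − 622.5 = 2665.6 t/h
CL = 100·R/F = 100·2665.6/622.5 = 428.21 %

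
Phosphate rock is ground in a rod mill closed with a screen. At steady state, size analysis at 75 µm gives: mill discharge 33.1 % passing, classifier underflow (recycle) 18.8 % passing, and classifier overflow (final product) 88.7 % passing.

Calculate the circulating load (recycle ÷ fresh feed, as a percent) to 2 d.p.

CL = 388.81 %

Two-product formula at 75 µm:
d + r·d = r·u + o → r(d−u) = o−d
r = (88.7 − 33.1)/(33.1 − 18.8) = 55.6/14.3 = 3.8881
CL = 100·r = 388.81 %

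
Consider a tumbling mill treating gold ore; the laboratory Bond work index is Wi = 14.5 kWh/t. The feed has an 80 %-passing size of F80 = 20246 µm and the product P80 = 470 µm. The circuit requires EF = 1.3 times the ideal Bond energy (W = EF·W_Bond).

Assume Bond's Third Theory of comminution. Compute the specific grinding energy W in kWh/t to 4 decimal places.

W = 7.3701 kWh/t

W = 10·Wi·(P80^(-½) − F80^(-½))
1/√470 = 0.046127;  1/√20246 = 0.007028
W = 10·14.5·(0.046127 − 0.007028) = 5.6693 kWh/t
Apply correction: 5.6693 × 1.3 = 7.3701 kWh/t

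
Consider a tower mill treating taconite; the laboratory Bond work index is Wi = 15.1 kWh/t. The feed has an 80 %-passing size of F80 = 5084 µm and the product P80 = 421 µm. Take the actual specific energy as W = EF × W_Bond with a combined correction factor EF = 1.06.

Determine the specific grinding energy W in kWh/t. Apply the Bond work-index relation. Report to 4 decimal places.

W = 10 Wi (1/√P80 − 1/√F80)  [Bond]
1/√421 = 0.048737;  1/√5084 = 0.014025
W = 10·15.1·(0.048737 − 0.014025) = 5.2415 kWh/t
With EF = 1.06: W = 5.2415·1.06 = 5.5560 kWh/t

W = 5.5560 kWh/t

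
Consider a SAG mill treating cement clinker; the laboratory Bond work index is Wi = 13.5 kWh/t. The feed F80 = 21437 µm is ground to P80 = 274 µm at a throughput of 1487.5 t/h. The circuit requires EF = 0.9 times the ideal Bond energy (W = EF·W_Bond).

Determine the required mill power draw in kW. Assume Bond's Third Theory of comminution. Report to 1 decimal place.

W = 10 Wi / √P80 − 10 Wi / √F80
W = 10·13.5·(1/√274 − 1/√21437) = 10·13.5·(0.053582) = 7.2336 kWh/t
W_actual = 0.9 × 7.2336 = 6.5102 kWh/t
Power = W × throughput = 6.5102 kWh/t × 1487.5 t/h = 9684.0 kW

P = 9684.0 kW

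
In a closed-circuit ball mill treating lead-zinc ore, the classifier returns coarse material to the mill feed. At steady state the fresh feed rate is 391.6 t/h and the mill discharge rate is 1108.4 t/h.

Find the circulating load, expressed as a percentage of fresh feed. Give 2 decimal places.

Steady state: M = F + R.
R = M − F = 1108.4 − 391.6 = 716.8 t/h
CL = 100·R/F = 100·716.8/391.6 = 183.04 %

CL = 183.04 %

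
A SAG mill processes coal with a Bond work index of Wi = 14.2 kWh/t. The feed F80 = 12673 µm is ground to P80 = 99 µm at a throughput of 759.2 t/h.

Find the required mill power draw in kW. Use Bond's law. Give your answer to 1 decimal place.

W_Bond = 10·Wi·(1/√P₈₀ − 1/√F₈₀)
W = 10·14.2·(1/√99 − 1/√12673) = 10·14.2·(0.091621) = 13.0101 kWh/t
Mill draw = 13.0101 × 759.2 = 9877.3 kW

P = 9877.3 kW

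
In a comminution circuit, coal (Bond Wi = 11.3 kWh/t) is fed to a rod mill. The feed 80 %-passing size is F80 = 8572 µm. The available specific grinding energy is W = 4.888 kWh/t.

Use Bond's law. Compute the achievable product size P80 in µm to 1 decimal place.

W = 10 Wi / √P80 − 10 Wi / √F80
P80^-0.5 = F80^-0.5 + W/(10 Wi)
  = 4.8880/(10·11.3) + 1/√8572 = 0.043257 + 0.010801 = 0.054058
P80 = (1/0.054058)² = 18.4988² = 342.21 µm

P80 = 342.2 µm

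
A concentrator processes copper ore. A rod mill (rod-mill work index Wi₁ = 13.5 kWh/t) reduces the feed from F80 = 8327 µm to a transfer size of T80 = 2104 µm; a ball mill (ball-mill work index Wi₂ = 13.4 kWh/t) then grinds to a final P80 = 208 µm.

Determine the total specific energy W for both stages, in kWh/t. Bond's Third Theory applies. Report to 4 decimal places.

W = 10·Wi·(P80^(-½) − F80^(-½))
Stage 1 (8327→2104 µm, Wi₁=13.5): W₁ = 10·13.5·(0.021801 − 0.010959) = 1.4637 kWh/t
Stage 2 (2104→208 µm, Wi₂=13.4): W₂ = 10·13.4·(0.069338 − 0.021801) = 6.3699 kWh/t
W = W₁ + W₂ = 1.4637 + 6.3699 = 7.8336 kWh/t

W = 7.8336 kWh/t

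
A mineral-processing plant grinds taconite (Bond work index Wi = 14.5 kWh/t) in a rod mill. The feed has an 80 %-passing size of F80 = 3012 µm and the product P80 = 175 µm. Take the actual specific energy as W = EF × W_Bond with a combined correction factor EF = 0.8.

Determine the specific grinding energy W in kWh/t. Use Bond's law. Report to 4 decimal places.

W = 6.6551 kWh/t

W_Bond = 10·Wi·(1/√P₈₀ − 1/√F₈₀)
1/√175 = 0.075593;  1/√3012 = 0.018221
W = 10·14.5·(0.075593 − 0.018221) = 8.3189 kWh/t
Apply correction: 8.3189 × 0.8 = 6.6551 kWh/t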